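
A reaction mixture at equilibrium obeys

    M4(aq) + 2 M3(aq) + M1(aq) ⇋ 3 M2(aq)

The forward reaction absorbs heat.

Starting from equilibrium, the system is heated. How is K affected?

increases

K depends on temperature via the van 't Hoff relation. The forward reaction is endothermic, so raising T increases K.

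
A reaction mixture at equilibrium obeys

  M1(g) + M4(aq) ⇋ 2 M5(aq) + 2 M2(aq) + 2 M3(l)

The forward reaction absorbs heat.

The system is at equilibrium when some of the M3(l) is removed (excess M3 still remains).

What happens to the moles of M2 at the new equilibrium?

M3 is a pure liquid; its activity is 1 regardless of amount, so Q is unaffected — no shift from this change.
No net shift occurs, so the amount of M2 is unchanged.

unchanged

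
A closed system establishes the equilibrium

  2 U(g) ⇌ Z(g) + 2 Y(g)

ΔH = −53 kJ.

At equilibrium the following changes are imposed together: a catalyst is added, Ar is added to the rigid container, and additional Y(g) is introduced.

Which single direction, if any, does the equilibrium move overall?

A catalyst speeds both forward and reverse rates equally; it changes neither Q nor K — no shift from this change.
At constant volume, adding an inert gas leaves every reacting species' partial pressure unchanged, so Q is unchanged — no shift from this change.
Adding Y (g), a product, drives the reaction to the left.
Only the nonzero effect(s) matter; the net shift is to the left.

left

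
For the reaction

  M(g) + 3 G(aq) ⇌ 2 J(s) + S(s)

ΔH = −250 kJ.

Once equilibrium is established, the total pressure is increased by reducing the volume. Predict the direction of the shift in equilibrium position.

right

Gas moles: reactants 1, products 0 (Δn_gas = -1). Compression shifts the system toward the side with fewer moles of gas — to the right.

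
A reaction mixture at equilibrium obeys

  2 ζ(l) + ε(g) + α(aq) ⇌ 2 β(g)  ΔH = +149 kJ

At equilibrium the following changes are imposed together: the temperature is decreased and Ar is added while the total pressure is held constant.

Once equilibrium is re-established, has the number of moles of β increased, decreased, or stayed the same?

cannot be determined

The forward reaction is endothermic. Lowering T favours the exothermic direction — shift to the left.
Adding inert gas at constant total pressure expands the volume and lowers every reacting partial pressure. With Δn_gas = 2 − 1 = +1, Q moves away from K toward the side with fewer gas moles, so the system shifts toward the side with more gas moles — to the right.
The two effects oppose each other, so the net shift — and hence the change in β — cannot be determined from the given information.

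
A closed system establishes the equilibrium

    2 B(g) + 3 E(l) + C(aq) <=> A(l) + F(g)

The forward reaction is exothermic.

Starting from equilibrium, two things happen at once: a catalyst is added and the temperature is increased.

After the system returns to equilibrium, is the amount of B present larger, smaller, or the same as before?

A catalyst speeds both forward and reverse rates equally; it changes neither Q nor K — no shift from this change.
The forward reaction is exothermic. Raising T favours the endothermic direction — shift to the left.
The net shift is to the left. B is a reactant, so its amount increases.

increases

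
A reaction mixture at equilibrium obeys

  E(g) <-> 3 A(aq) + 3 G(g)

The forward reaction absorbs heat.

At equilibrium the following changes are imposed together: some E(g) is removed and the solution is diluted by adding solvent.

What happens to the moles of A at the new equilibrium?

Removing E (g), a reactant, drives the reaction to the left.
Dilution lowers every aqueous concentration by the same factor. Δn_aq = 3 − 0 = +3, so the system shifts toward the side with more dissolved moles — to the right.
The two effects oppose each other, so the net shift — and hence the change in A — cannot be determined from the given information.

cannot be determined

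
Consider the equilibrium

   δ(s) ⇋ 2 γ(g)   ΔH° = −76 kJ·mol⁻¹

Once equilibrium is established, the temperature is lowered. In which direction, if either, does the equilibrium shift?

The forward reaction is exothermic. Lowering T favours the exothermic direction — shift to the right.

right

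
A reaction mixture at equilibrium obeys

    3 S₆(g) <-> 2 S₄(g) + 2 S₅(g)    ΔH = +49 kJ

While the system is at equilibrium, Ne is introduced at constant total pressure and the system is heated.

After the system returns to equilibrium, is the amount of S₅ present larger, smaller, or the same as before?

Adding inert gas at constant total pressure expands the volume and lowers every reacting partial pressure. With Δn_gas = 4 − 3 = +1, Q moves away from K toward the side with fewer gas moles, so the system shifts toward the side with more gas moles — to the right.
The forward reaction is endothermic. Raising T favours the endothermic direction — shift to the right.
The net shift is to the right. S₅ is a product, so its amount increases.

increases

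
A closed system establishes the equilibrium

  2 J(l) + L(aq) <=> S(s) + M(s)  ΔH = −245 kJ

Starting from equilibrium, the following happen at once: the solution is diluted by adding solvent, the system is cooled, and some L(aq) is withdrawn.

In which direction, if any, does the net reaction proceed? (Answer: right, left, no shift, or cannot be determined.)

Dilution lowers every aqueous concentration by the same factor. Δn_aq = 0 − 1 = -1, so the system shifts toward the side with more dissolved moles — to the left.
The forward reaction is exothermic. Lowering T favours the exothermic direction — shift to the right.
Removing L (aq), a reactant, drives the reaction to the left.
The individual effects push in opposite directions; without quantitative information the net direction cannot be determined.

cannot be determined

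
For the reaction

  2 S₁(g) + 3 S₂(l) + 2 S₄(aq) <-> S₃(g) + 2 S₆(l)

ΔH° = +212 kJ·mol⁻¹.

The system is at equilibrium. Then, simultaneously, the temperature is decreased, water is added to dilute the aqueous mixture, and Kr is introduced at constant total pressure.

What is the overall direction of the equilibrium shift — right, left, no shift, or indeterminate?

The forward reaction is endothermic. Lowering T favours the exothermic direction — shift to the left.
Dilution lowers every aqueous concentration by the same factor. Δn_aq = 0 − 2 = -2, so the system shifts toward the side with more dissolved moles — to the left.
Adding inert gas at constant total pressure expands the volume and lowers every reacting partial pressure. With Δn_gas = 1 − 2 = -1, Q moves away from K toward the side with fewer gas moles, so the system shifts toward the side with more gas moles — to the left.
All effects act in the same direction — net shift to the left.

left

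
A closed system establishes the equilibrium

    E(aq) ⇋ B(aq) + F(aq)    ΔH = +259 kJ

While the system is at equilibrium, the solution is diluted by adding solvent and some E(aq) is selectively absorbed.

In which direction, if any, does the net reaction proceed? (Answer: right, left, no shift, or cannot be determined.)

Dilution lowers every aqueous concentration by the same factor. Δn_aq = 2 − 1 = +1, so the system shifts toward the side with more dissolved moles — to the right.
Removing E (aq), a reactant, drives the reaction to the left.
The individual effects push in opposite directions; without quantitative information the net direction cannot be determined.

cannot be determined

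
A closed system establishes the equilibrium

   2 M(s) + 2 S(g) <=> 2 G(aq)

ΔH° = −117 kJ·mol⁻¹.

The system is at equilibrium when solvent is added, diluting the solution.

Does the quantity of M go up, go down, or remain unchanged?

Dilution lowers every aqueous concentration by the same factor. Δn_aq = 2 − 0 = +2, so the system shifts toward the side with more dissolved moles — to the right.
The net shift is to the right. M is a reactant, so its amount decreases.

decreases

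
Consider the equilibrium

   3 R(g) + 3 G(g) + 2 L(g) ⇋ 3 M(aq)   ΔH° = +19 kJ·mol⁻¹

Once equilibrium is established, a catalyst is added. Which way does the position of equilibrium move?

A catalyst speeds both forward and reverse rates equally; it changes neither Q nor K — no shift from this change.

no shift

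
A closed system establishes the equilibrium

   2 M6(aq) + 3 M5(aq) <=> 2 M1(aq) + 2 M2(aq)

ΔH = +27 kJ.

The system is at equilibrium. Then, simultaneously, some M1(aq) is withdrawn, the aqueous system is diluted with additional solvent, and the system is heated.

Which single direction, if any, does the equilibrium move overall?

cannot be determined

Removing M1 (aq), a product, drives the reaction to the right.
Dilution lowers every aqueous concentration by the same factor. Δn_aq = 4 − 5 = -1, so the system shifts toward the side with more dissolved moles — to the left.
The forward reaction is endothermic. Raising T favours the endothermic direction — shift to the right.
The individual effects push in opposite directions; without quantitative information the net direction cannot be determined.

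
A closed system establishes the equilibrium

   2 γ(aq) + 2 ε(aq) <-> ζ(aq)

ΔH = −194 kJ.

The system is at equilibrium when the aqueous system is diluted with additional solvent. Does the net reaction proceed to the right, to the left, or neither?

Dilution lowers every aqueous concentration by the same factor. Δn_aq = 1 − 4 = -3, so the system shifts toward the side with more dissolved moles — to the left.

left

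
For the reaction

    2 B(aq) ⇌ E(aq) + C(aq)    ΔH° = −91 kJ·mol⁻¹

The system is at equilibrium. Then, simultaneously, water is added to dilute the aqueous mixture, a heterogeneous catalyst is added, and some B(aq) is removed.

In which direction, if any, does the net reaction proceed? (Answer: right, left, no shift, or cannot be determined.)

Dilution scales every aqueous concentration by the same factor. Δn_aq = 2 − 2 = 0, so Q is unchanged — no shift.
A catalyst speeds both forward and reverse rates equally; it changes neither Q nor K — no shift from this change.
Removing B (aq), a reactant, drives the reaction to the left.
Only the nonzero effect(s) matter; the net shift is to the left.

left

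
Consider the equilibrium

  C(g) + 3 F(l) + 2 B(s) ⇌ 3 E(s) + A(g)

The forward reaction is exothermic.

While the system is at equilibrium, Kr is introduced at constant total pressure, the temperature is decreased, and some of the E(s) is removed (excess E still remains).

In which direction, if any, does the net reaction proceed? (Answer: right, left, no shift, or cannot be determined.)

Adding inert gas at constant total pressure expands the volume, scaling every reacting partial pressure by the same factor. Δn_gas = 1 − 1 = 0, so Q is unchanged — no shift.
The forward reaction is exothermic. Lowering T favours the exothermic direction — shift to the right.
E is a pure solid; its activity is 1 regardless of amount, so Q is unaffected — no shift from this change.
Only the nonzero effect(s) matter; the net shift is to the right.

right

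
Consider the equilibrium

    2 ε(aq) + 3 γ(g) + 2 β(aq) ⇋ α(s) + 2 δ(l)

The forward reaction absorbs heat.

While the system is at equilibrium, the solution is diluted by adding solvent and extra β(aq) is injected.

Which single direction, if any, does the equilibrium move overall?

cannot be determined

Dilution lowers every aqueous concentration by the same factor. Δn_aq = 0 − 4 = -4, so the system shifts toward the side with more dissolved moles — to the left.
Adding β (aq), a reactant, drives the reaction to the right.
The individual effects push in opposite directions; without quantitative information the net direction cannot be determined.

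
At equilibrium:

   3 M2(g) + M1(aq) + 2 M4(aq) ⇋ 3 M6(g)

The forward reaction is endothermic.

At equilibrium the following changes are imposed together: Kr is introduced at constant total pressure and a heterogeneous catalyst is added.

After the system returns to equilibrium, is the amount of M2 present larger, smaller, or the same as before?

Adding inert gas at constant total pressure expands the volume, scaling every reacting partial pressure by the same factor. Δn_gas = 3 − 3 = 0, so Q is unchanged — no shift.
A catalyst speeds both forward and reverse rates equally; it changes neither Q nor K — no shift from this change.
No net shift occurs, so the amount of M2 is unchanged.

unchanged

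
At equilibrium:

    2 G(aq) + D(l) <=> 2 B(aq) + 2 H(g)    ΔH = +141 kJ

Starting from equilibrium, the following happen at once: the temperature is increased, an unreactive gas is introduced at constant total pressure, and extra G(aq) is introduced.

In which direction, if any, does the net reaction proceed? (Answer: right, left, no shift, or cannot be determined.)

right

The forward reaction is endothermic. Raising T favours the endothermic direction — shift to the right.
Adding inert gas at constant total pressure expands the volume and lowers every reacting partial pressure. With Δn_gas = 2 − 0 = +2, Q moves away from K toward the side with fewer gas moles, so the system shifts toward the side with more gas moles — to the right.
Adding G (aq), a reactant, drives the reaction to the right.
All effects act in the same direction — net shift to the right.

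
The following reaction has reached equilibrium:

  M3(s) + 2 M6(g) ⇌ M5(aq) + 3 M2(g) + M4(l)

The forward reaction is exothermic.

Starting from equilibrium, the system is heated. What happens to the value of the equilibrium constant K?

K depends on temperature via the van 't Hoff relation. The forward reaction is exothermic, so raising T decreases K.

decreases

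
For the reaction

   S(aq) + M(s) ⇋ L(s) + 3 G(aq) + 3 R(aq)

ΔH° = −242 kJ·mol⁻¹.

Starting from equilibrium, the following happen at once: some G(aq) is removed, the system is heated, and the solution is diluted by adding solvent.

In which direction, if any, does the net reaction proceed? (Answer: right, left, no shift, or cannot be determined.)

Removing G (aq), a product, drives the reaction to the right.
The forward reaction is exothermic. Raising T favours the endothermic direction — shift to the left.
Dilution lowers every aqueous concentration by the same factor. Δn_aq = 6 − 1 = +5, so the system shifts toward the side with more dissolved moles — to the right.
The individual effects push in opposite directions; without quantitative information the net direction cannot be determined.

cannot be determined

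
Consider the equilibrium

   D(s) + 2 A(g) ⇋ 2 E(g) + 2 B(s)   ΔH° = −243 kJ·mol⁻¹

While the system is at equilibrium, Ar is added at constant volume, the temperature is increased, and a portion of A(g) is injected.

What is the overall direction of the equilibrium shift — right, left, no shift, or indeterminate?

At constant volume, adding an inert gas leaves every reacting species' partial pressure unchanged, so Q is unchanged — no shift from this change.
The forward reaction is exothermic. Raising T favours the endothermic direction — shift to the left.
Adding A (g), a reactant, drives the reaction to the right.
The individual effects push in opposite directions; without quantitative information the net direction cannot be determined.

cannot be determined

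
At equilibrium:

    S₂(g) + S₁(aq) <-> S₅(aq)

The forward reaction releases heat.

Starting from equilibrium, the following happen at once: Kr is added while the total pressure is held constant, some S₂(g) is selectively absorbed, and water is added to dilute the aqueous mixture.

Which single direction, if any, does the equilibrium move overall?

Adding inert gas at constant total pressure expands the volume and lowers every reacting partial pressure. With Δn_gas = 0 − 1 = -1, Q moves away from K toward the side with fewer gas moles, so the system shifts toward the side with more gas moles — to the left.
Removing S₂ (g), a reactant, drives the reaction to the left.
Dilution scales every aqueous concentration by the same factor. Δn_aq = 1 − 1 = 0, so Q is unchanged — no shift.
Only the nonzero effect(s) matter; the net shift is to the left.

left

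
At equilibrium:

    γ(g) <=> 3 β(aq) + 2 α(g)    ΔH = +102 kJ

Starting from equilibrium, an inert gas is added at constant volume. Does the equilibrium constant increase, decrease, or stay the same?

The equilibrium constant depends only on temperature. This perturbation changes neither the position of equilibrium nor K.

unchanged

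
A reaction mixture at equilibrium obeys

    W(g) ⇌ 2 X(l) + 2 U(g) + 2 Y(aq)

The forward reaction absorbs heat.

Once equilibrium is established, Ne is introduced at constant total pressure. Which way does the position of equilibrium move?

Adding inert gas at constant total pressure expands the volume and lowers every reacting partial pressure. With Δn_gas = 2 − 1 = +1, Q moves away from K toward the side with fewer gas moles, so the system shifts toward the side with more gas moles — to the right.

right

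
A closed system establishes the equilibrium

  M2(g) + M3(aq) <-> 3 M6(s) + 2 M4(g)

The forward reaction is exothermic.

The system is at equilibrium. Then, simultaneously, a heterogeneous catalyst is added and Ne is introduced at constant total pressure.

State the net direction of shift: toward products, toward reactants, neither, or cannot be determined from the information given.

A catalyst speeds both forward and reverse rates equally; it changes neither Q nor K — no shift from this change.
Adding inert gas at constant total pressure expands the volume and lowers every reacting partial pressure. With Δn_gas = 2 − 1 = +1, Q moves away from K toward the side with fewer gas moles, so the system shifts toward the side with more gas moles — to the right.
Only the nonzero effect(s) matter; the net shift is to the right.

right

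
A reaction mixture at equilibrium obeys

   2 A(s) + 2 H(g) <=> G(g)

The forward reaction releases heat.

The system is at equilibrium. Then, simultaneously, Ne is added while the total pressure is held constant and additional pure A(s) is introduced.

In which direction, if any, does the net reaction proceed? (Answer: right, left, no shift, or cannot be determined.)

Adding inert gas at constant total pressure expands the volume and lowers every reacting partial pressure. With Δn_gas = 1 − 2 = -1, Q moves away from K toward the side with fewer gas moles, so the system shifts toward the side with more gas moles — to the left.
A is a pure solid; its activity is 1 regardless of amount, so Q is unaffected — no shift from this change.
Only the nonzero effect(s) matter; the net shift is to the left.

left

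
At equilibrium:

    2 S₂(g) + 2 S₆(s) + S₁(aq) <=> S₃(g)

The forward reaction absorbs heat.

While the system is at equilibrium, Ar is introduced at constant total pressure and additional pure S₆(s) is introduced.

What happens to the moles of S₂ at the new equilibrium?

Adding inert gas at constant total pressure expands the volume and lowers every reacting partial pressure. With Δn_gas = 1 − 2 = -1, Q moves away from K toward the side with fewer gas moles, so the system shifts toward the side with more gas moles — to the left.
S₆ is a pure solid; its activity is 1 regardless of amount, so Q is unaffected — no shift from this change.
The net shift is to the left. S₂ is a reactant, so its amount increases.

increases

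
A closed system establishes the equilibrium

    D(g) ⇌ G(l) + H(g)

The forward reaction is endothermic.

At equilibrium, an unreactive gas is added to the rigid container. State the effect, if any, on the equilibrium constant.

unchanged

The equilibrium constant depends only on temperature. This perturbation changes neither the position of equilibrium nor K.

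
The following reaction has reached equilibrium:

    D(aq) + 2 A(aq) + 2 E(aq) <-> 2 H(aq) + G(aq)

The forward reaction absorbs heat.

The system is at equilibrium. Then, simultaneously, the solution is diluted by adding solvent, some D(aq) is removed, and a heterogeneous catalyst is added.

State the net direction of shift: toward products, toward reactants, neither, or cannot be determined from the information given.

left

Dilution lowers every aqueous concentration by the same factor. Δn_aq = 3 − 5 = -2, so the system shifts toward the side with more dissolved moles — to the left.
Removing D (aq), a reactant, drives the reaction to the left.
A catalyst speeds both forward and reverse rates equally; it changes neither Q nor K — no shift from this change.
Only the nonzero effect(s) matter; the net shift is to the left.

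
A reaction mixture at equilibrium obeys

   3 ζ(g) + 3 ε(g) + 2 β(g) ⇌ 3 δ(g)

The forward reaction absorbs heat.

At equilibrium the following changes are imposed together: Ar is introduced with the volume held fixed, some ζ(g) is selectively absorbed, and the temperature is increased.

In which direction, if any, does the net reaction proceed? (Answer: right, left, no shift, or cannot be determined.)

cannot be determined

At constant volume, adding an inert gas leaves every reacting species' partial pressure unchanged, so Q is unchanged — no shift from this change.
Removing ζ (g), a reactant, drives the reaction to the left.
The forward reaction is endothermic. Raising T favours the endothermic direction — shift to the right.
The individual effects push in opposite directions; without quantitative information the net direction cannot be determined.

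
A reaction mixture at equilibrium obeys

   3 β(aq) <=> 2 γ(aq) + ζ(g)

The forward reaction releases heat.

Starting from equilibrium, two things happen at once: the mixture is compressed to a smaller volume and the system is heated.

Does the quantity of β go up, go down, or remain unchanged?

Gas moles: reactants 0, products 1 (Δn_gas = +1). Compression shifts the system toward the side with fewer moles of gas — to the left.
The forward reaction is exothermic. Raising T favours the endothermic direction — shift to the left.
The net shift is to the left. β is a reactant, so its amount increases.

increases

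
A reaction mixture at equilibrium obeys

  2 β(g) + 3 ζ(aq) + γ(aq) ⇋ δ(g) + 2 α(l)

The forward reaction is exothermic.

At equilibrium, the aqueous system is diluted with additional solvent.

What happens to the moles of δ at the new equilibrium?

decreases

Dilution lowers every aqueous concentration by the same factor. Δn_aq = 0 − 4 = -4, so the system shifts toward the side with more dissolved moles — to the left.
The net shift is to the left. δ is a product, so its amount decreases.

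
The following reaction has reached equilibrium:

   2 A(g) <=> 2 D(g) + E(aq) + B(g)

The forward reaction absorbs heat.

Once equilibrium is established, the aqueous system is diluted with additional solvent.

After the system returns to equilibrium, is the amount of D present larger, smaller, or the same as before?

Dilution lowers every aqueous concentration by the same factor. Δn_aq = 1 − 0 = +1, so the system shifts toward the side with more dissolved moles — to the right.
The net shift is to the right. D is a product, so its amount increases.

increases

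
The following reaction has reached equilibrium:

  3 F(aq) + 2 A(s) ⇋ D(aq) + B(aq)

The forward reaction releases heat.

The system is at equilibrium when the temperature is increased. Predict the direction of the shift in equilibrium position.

The forward reaction is exothermic. Raising T favours the endothermic direction — shift to the left.

left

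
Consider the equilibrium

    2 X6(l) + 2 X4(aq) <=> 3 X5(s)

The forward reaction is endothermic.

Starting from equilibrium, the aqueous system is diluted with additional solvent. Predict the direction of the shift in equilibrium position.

Dilution lowers every aqueous concentration by the same factor. Δn_aq = 0 − 2 = -2, so the system shifts toward the side with more dissolved moles — to the left.

left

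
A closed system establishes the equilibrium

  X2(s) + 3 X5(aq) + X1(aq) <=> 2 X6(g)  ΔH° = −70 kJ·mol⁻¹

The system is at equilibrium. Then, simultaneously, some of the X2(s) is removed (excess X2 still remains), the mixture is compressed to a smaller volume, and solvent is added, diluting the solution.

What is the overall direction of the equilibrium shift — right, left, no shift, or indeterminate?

X2 is a pure solid; its activity is 1 regardless of amount, so Q is unaffected — no shift from this change.
Gas moles: reactants 0, products 2 (Δn_gas = +2). Compression shifts the system toward the side with fewer moles of gas — to the left.
Dilution lowers every aqueous concentration by the same factor. Δn_aq = 0 − 4 = -4, so the system shifts toward the side with more dissolved moles — to the left.
Only the nonzero effect(s) matter; the net shift is to the left.

left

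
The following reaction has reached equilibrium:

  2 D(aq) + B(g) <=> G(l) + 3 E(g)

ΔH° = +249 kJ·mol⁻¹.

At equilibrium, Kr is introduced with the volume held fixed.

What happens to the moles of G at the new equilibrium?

unchanged

At constant volume, adding an inert gas leaves every reacting species' partial pressure unchanged, so Q is unchanged — no shift from this change.
No net shift occurs, so the amount of G is unchanged.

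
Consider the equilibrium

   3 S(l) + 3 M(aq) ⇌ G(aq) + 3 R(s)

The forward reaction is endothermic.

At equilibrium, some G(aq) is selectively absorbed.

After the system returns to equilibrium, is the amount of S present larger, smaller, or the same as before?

decreases

Removing G (aq), a product, drives the reaction to the right.
The net shift is to the right. S is a reactant, so its amount decreases.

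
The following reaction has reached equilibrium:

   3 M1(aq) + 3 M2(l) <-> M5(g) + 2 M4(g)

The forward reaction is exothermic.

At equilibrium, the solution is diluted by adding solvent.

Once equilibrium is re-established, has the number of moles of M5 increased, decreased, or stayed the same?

Dilution lowers every aqueous concentration by the same factor. Δn_aq = 0 − 3 = -3, so the system shifts toward the side with more dissolved moles — to the left.
The net shift is to the left. M5 is a product, so its amount decreases.

decreases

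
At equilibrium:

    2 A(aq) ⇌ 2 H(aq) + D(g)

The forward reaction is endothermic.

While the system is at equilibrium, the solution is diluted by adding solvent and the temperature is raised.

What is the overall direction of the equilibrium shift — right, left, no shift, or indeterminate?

right

Dilution scales every aqueous concentration by the same factor. Δn_aq = 2 − 2 = 0, so Q is unchanged — no shift.
The forward reaction is endothermic. Raising T favours the endothermic direction — shift to the right.
Only the nonzero effect(s) matter; the net shift is to the right.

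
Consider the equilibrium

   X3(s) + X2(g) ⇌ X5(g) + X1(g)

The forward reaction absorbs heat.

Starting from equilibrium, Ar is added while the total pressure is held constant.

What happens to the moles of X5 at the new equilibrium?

Adding inert gas at constant total pressure expands the volume and lowers every reacting partial pressure. With Δn_gas = 2 − 1 = +1, Q moves away from K toward the side with fewer gas moles, so the system shifts toward the side with more gas moles — to the right.
The net shift is to the right. X5 is a product, so its amount increases.

increases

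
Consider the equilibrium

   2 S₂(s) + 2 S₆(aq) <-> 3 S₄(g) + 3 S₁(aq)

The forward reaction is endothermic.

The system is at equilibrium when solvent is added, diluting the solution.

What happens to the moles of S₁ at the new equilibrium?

increases

Dilution lowers every aqueous concentration by the same factor. Δn_aq = 3 − 2 = +1, so the system shifts toward the side with more dissolved moles — to the right.
The net shift is to the right. S₁ is a product, so its amount increases.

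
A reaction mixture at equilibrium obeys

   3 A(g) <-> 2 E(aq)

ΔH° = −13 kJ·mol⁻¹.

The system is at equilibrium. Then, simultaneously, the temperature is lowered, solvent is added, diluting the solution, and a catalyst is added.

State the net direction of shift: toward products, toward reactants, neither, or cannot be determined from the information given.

right

The forward reaction is exothermic. Lowering T favours the exothermic direction — shift to the right.
Dilution lowers every aqueous concentration by the same factor. Δn_aq = 2 − 0 = +2, so the system shifts toward the side with more dissolved moles — to the right.
A catalyst speeds both forward and reverse rates equally; it changes neither Q nor K — no shift from this change.
Only the nonzero effect(s) matter; the net shift is to the right.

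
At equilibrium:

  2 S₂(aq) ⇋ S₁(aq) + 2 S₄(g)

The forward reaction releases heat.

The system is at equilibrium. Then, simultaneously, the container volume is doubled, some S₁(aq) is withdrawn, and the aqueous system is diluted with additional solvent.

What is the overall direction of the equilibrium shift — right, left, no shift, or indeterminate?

cannot be determined

Gas moles: reactants 0, products 2 (Δn_gas = +2). Expansion shifts the system toward the side with more moles of gas — to the right.
Removing S₁ (aq), a product, drives the reaction to the right.
Dilution lowers every aqueous concentration by the same factor. Δn_aq = 1 − 2 = -1, so the system shifts toward the side with more dissolved moles — to the left.
The individual effects push in opposite directions; without quantitative information the net direction cannot be determined.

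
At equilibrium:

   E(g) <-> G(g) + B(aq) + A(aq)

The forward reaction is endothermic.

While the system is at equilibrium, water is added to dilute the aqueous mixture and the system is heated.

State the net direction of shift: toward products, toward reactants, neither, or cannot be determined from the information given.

right

Dilution lowers every aqueous concentration by the same factor. Δn_aq = 2 − 0 = +2, so the system shifts toward the side with more dissolved moles — to the right.
The forward reaction is endothermic. Raising T favours the endothermic direction — shift to the right.
All effects act in the same direction — net shift to the right.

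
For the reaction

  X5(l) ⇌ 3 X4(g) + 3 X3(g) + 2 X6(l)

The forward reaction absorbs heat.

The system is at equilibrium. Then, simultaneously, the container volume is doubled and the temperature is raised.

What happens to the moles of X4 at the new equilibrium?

increases

Gas moles: reactants 0, products 6 (Δn_gas = +6). Expansion shifts the system toward the side with more moles of gas — to the right.
The forward reaction is endothermic. Raising T favours the endothermic direction — shift to the right.
The net shift is to the right. X4 is a product, so its amount increases.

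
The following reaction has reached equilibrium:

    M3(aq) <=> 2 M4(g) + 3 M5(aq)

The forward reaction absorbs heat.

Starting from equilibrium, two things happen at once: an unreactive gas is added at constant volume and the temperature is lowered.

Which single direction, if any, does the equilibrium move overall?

At constant volume, adding an inert gas leaves every reacting species' partial pressure unchanged, so Q is unchanged — no shift from this change.
The forward reaction is endothermic. Lowering T favours the exothermic direction — shift to the left.
Only the nonzero effect(s) matter; the net shift is to the left.

left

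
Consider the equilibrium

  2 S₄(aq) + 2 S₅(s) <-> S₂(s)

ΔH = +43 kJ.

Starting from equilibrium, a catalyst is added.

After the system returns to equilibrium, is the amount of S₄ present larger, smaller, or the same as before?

unchanged

A catalyst speeds both forward and reverse rates equally; it changes neither Q nor K — no shift from this change.
No net shift occurs, so the amount of S₄ is unchanged.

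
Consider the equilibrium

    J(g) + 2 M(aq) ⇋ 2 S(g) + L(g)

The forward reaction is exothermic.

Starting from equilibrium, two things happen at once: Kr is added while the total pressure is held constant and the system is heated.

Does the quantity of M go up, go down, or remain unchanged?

Adding inert gas at constant total pressure expands the volume and lowers every reacting partial pressure. With Δn_gas = 3 − 1 = +2, Q moves away from K toward the side with fewer gas moles, so the system shifts toward the side with more gas moles — to the right.
The forward reaction is exothermic. Raising T favours the endothermic direction — shift to the left.
The two effects oppose each other, so the net shift — and hence the change in M — cannot be determined from the given information.

cannot be determined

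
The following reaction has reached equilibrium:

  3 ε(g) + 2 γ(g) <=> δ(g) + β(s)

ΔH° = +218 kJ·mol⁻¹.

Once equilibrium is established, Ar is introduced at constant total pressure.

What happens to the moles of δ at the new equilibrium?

Adding inert gas at constant total pressure expands the volume and lowers every reacting partial pressure. With Δn_gas = 1 − 5 = -4, Q moves away from K toward the side with fewer gas moles, so the system shifts toward the side with more gas moles — to the left.
The net shift is to the left. δ is a product, so its amount decreases.

decreases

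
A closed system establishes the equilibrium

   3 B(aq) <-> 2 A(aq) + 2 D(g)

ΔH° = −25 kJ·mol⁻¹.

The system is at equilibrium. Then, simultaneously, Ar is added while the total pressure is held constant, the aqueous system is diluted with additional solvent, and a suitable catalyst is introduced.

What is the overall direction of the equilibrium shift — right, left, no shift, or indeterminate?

cannot be determined

Adding inert gas at constant total pressure expands the volume and lowers every reacting partial pressure. With Δn_gas = 2 − 0 = +2, Q moves away from K toward the side with fewer gas moles, so the system shifts toward the side with more gas moles — to the right.
Dilution lowers every aqueous concentration by the same factor. Δn_aq = 2 − 3 = -1, so the system shifts toward the side with more dissolved moles — to the left.
A catalyst speeds both forward and reverse rates equally; it changes neither Q nor K — no shift from this change.
The individual effects push in opposite directions; without quantitative information the net direction cannot be determined.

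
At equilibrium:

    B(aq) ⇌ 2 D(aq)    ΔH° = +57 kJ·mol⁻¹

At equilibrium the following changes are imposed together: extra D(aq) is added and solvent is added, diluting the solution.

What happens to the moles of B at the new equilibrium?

cannot be determined

Adding D (aq), a product, drives the reaction to the left.
Dilution lowers every aqueous concentration by the same factor. Δn_aq = 2 − 1 = +1, so the system shifts toward the side with more dissolved moles — to the right.
The two effects oppose each other, so the net shift — and hence the change in B — cannot be determined from the given information.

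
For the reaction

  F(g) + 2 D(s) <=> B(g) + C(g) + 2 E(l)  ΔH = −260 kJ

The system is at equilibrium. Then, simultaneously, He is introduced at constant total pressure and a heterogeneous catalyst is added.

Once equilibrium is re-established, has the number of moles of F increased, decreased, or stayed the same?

decreases

Adding inert gas at constant total pressure expands the volume and lowers every reacting partial pressure. With Δn_gas = 2 − 1 = +1, Q moves away from K toward the side with fewer gas moles, so the system shifts toward the side with more gas moles — to the right.
A catalyst speeds both forward and reverse rates equally; it changes neither Q nor K — no shift from this change.
The net shift is to the right. F is a reactant, so its amount decreases.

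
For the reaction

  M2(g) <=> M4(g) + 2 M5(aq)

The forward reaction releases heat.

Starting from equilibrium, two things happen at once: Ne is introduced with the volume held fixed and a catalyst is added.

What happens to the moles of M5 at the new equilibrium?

At constant volume, adding an inert gas leaves every reacting species' partial pressure unchanged, so Q is unchanged — no shift from this change.
A catalyst speeds both forward and reverse rates equally; it changes neither Q nor K — no shift from this change.
No net shift occurs, so the amount of M5 is unchanged.

unchanged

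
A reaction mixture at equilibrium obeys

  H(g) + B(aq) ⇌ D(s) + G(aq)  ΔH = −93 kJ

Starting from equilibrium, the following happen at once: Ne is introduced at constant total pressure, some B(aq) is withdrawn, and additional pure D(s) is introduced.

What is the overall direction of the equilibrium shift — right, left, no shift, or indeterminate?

Adding inert gas at constant total pressure expands the volume and lowers every reacting partial pressure. With Δn_gas = 0 − 1 = -1, Q moves away from K toward the side with fewer gas moles, so the system shifts toward the side with more gas moles — to the left.
Removing B (aq), a reactant, drives the reaction to the left.
D is a pure solid; its activity is 1 regardless of amount, so Q is unaffected — no shift from this change.
Only the nonzero effect(s) matter; the net shift is to the left.

left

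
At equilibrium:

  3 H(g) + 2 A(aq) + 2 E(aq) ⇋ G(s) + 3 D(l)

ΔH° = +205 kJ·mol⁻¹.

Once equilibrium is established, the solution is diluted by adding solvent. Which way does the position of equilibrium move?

left

Dilution lowers every aqueous concentration by the same factor. Δn_aq = 0 − 4 = -4, so the system shifts toward the side with more dissolved moles — to the left.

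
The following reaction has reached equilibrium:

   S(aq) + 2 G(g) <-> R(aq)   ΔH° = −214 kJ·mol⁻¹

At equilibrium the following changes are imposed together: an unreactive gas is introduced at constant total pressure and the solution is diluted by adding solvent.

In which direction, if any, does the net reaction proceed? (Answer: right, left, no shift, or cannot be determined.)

left

Adding inert gas at constant total pressure expands the volume and lowers every reacting partial pressure. With Δn_gas = 0 − 2 = -2, Q moves away from K toward the side with fewer gas moles, so the system shifts toward the side with more gas moles — to the left.
Dilution scales every aqueous concentration by the same factor. Δn_aq = 1 − 1 = 0, so Q is unchanged — no shift.
Only the nonzero effect(s) matter; the net shift is to the left.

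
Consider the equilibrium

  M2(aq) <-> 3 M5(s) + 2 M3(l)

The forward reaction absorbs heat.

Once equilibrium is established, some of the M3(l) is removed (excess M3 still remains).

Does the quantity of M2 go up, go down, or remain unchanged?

M3 is a pure liquid; its activity is 1 regardless of amount, so Q is unaffected — no shift from this change.
No net shift occurs, so the amount of M2 is unchanged.

unchanged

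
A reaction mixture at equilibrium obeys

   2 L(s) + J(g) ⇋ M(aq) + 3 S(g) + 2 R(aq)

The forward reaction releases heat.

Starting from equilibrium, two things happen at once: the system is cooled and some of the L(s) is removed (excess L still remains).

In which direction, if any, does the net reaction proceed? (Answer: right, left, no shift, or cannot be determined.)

The forward reaction is exothermic. Lowering T favours the exothermic direction — shift to the right.
L is a pure solid; its activity is 1 regardless of amount, so Q is unaffected — no shift from this change.
Only the nonzero effect(s) matter; the net shift is to the right.

right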